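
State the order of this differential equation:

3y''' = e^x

The order is 3 (highest derivative is of order 3).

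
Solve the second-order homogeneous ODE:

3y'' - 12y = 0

Characteristic equation: 3r² - 12 = 0
Divide by 3: r² - 4 = 0
Roots: r = 2, -2 (distinct real)
General solution: y = C₁e^(2x) + C₂e^(-2x)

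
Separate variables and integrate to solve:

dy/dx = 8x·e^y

Separating variables and integrating:
-e^(-y) = 4x² + C

General solution: y = -ln(C - 4x²)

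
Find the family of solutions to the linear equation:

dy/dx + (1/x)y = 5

Using integrating factor method:

General solution: y = (5/2)x + C/x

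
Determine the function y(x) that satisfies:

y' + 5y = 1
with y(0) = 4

General solution: y = 1/5 + Ce^(-5x)
Applying y(0) = 4: C = 4 - 1/5 = 19/5
Particular solution: y = 1/5 + (19/5)e^(-5x)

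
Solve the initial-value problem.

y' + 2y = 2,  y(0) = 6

General solution: y = 1 + Ce^(-2x)
Applying y(0) = 6: C = 6 - 1 = 5
Particular solution: y = 1 + 5e^(-2x)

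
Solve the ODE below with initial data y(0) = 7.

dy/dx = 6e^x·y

General solution: y = Ce^(6e^x)
Applying IC y(0) = 7:
Particular solution: y = 7e^(6(e^x - 1))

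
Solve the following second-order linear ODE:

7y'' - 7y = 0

Characteristic equation: 7r² - 7 = 0
Divide by 7: r² - 1 = 0
Roots: r = 1, -1 (distinct real)
General solution: y = C₁e^x + C₂e^(-x)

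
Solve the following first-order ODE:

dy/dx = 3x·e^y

Separating variables and integrating:
-e^(-y) = 3x²/2 + C

General solution: y = -ln(C - 3x²/2)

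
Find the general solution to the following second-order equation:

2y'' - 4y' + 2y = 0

Characteristic equation: 2r² - 4r + 2 = 0
Divide by 2: r² - 2r + 1 = 0
Factored: (r - 1)² = 0
Repeated root: r = 1
General solution: y = (C₁ + C₂x)e^x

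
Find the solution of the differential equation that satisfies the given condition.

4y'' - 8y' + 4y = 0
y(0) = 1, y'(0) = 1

General solution: y = (C₁ + C₂x)e^x
Repeated root r = 1
Applying ICs: C₁ = 1, C₂ = 0
Particular solution: y = e^x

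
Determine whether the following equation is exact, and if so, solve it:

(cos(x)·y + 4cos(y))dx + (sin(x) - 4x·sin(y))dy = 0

Verify exactness: ∂M/∂y = ∂N/∂x ✓
Find F(x,y) such that ∂F/∂x = M, ∂F/∂y = N
Solution: sin(x)·y + 4x·cos(y) = C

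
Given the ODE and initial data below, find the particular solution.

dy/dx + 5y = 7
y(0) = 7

General solution: y = 7/5 + Ce^(-5x)
Applying y(0) = 7: C = 7 - 7/5 = 28/5
Particular solution: y = 7/5 + (28/5)e^(-5x)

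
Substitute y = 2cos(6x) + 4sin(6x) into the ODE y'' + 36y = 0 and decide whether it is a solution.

Verification:
y'' = -72cos(6x) - 144sin(6x)
y'' + 36y = 0 ✓

Yes, it is a solution.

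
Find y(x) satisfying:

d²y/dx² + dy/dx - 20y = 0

Characteristic equation: r² + r - 20 = 0
Roots: r = 4, -5 (distinct real)
General solution: y = C₁e^(4x) + C₂e^(-5x)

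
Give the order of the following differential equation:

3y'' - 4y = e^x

The order is 2 (highest derivative is of order 2).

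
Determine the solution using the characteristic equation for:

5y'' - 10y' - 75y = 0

Characteristic equation: 5r² - 10r - 75 = 0
Divide by 5: r² - 2r - 15 = 0
Roots: r = 5, -3 (distinct real)
General solution: y = C₁e^(5x) + C₂e^(-3x)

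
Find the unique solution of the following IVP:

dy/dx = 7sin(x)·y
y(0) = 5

General solution: y = Ce^(-7cos(x))
Applying IC y(0) = 5:
Particular solution: y = 5e^(7(1-cos(x)))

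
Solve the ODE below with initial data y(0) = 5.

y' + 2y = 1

General solution: y = 1/2 + Ce^(-2x)
Applying y(0) = 5: C = 5 - 1/2 = 9/2
Particular solution: y = 1/2 + (9/2)e^(-2x)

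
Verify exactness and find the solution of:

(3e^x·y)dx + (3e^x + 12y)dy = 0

Verify exactness: ∂M/∂y = ∂N/∂x ✓
Find F(x,y) such that ∂F/∂x = M, ∂F/∂y = N
Solution: 3e^x·y + 6y² = C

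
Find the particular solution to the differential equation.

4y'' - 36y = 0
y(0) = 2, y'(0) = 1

General solution: y = C₁e^(3x) + C₂e^(-3x)
Applying ICs: C₁ = 7/6, C₂ = 5/6
Particular solution: y = (7/6)e^(3x) + (5/6)e^(-3x)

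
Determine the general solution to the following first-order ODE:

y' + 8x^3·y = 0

Using integrating factor method:

General solution: y = Ce^(-2x^4)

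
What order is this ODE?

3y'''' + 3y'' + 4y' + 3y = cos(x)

The order is 4 (highest derivative is of order 4).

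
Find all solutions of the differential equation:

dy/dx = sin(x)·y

Separating variables and integrating:
ln|y| = -cos(x) + C

General solution: y = Ce^(-cos(x))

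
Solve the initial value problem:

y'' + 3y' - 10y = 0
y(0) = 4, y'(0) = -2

General solution: y = C₁e^(2x) + C₂e^(-5x)
Applying ICs: C₁ = 18/7, C₂ = 10/7
Particular solution: y = (18/7)e^(2x) + (10/7)e^(-5x)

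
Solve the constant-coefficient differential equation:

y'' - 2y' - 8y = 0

Characteristic equation: r² - 2r - 8 = 0
Roots: r = 4, -2 (distinct real)
General solution: y = C₁e^(4x) + C₂e^(-2x)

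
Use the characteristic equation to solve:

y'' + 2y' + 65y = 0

Characteristic equation: r² + 2r + 65 = 0
Roots: r = -1 ± 8i (complex conjugates)
General solution: y = e^(-x)(C₁cos(8x) + C₂sin(8x))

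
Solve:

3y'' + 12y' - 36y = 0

Characteristic equation: 3r² + 12r - 36 = 0
Divide by 3: r² + 4r - 12 = 0
Roots: r = 2, -6 (distinct real)
General solution: y = C₁e^(2x) + C₂e^(-6x)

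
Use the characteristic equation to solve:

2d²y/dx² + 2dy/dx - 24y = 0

Characteristic equation: 2r² + 2r - 24 = 0
Divide by 2: r² + r - 12 = 0
Roots: r = 3, -4 (distinct real)
General solution: y = C₁e^(3x) + C₂e^(-4x)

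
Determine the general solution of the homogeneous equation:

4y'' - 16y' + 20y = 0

Characteristic equation: 4r² - 16r + 20 = 0
Divide by 4: r² - 4r + 5 = 0
Roots: r = 2 ± i (complex conjugates)
General solution: y = e^(2x)(C₁cos(x) + C₂sin(x))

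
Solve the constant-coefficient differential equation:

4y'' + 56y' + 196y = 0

Characteristic equation: 4r² + 56r + 196 = 0
Divide by 4: r² + 14r + 49 = 0
Factored: (r + 7)² = 0
Repeated root: r = -7
General solution: y = (C₁ + C₂x)e^(-7x)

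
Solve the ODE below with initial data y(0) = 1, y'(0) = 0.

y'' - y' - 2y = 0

General solution: y = C₁e^(2x) + C₂e^(-x)
Applying ICs: C₁ = 1/3, C₂ = 2/3
Particular solution: y = (1/3)e^(2x) + (2/3)e^(-x)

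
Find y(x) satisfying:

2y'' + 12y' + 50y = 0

Characteristic equation: 2r² + 12r + 50 = 0
Divide by 2: r² + 6r + 25 = 0
Roots: r = -3 ± 4i (complex conjugates)
General solution: y = e^(-3x)(C₁cos(4x) + C₂sin(4x))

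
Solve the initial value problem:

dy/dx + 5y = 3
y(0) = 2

General solution: y = 3/5 + Ce^(-5x)
Applying y(0) = 2: C = 2 - 3/5 = 7/5
Particular solution: y = 3/5 + (7/5)e^(-5x)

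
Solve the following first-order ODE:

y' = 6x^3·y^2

Separating variables and integrating:
-1/y = 3x^4/2 + C

General solution: y^-1 = (-3/2)x^4 + C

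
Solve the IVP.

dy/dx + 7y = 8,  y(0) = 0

General solution: y = 8/7 + Ce^(-7x)
Applying y(0) = 0: C = 0 - 8/7 = -8/7
Particular solution: y = 8/7 - (8/7)e^(-7x)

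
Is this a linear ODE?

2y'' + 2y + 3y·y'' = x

No. Nonlinear (y·y'' term)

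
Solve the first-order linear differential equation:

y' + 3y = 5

Using integrating factor method:

General solution: y = 5/3 + Ce^(-3x)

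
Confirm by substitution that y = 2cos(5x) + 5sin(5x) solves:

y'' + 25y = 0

Verification:
y'' = -50cos(5x) - 125sin(5x)
y'' + 25y = 0 ✓

Yes, it is a solution.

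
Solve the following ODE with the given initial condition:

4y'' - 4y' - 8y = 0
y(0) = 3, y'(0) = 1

General solution: y = C₁e^(2x) + C₂e^(-x)
Applying ICs: C₁ = 4/3, C₂ = 5/3
Particular solution: y = (4/3)e^(2x) + (5/3)e^(-x)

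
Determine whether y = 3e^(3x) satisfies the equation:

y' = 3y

Verification:
y = 3e^(3x)
y' = 9e^(3x)
3y = 9e^(3x)
y' = 3y ✓

Yes, it is a solution.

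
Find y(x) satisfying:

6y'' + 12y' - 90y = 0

Characteristic equation: 6r² + 12r - 90 = 0
Divide by 6: r² + 2r - 15 = 0
Roots: r = 3, -5 (distinct real)
General solution: y = C₁e^(3x) + C₂e^(-5x)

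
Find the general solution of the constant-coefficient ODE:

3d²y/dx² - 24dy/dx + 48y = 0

Characteristic equation: 3r² - 24r + 48 = 0
Divide by 3: r² - 8r + 16 = 0
Factored: (r - 4)² = 0
Repeated root: r = 4
General solution: y = (C₁ + C₂x)e^(4x)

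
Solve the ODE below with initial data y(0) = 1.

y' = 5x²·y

General solution: y = Ce^(5x³/3)
Applying IC y(0) = 1:
Particular solution: y = e^(5x³/3)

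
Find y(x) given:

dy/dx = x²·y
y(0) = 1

General solution: y = Ce^(x³/3)
Applying IC y(0) = 1:
Particular solution: y = e^(x³/3)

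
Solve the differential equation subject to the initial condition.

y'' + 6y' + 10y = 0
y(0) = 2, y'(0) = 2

General solution: y = e^(-3x)(C₁cos(x) + C₂sin(x))
Complex roots r = -3 ± i
Applying ICs: C₁ = 2, C₂ = 8
Particular solution: y = e^(-3x)(2cos(x) + 8sin(x))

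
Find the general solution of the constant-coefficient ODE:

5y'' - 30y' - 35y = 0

Characteristic equation: 5r² - 30r - 35 = 0
Divide by 5: r² - 6r - 7 = 0
Roots: r = 7, -1 (distinct real)
General solution: y = C₁e^(7x) + C₂e^(-x)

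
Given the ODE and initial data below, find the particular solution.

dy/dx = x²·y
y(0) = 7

General solution: y = Ce^(x³/3)
Applying IC y(0) = 7:
Particular solution: y = 7e^(x³/3)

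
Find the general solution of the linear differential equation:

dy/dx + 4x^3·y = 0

Using integrating factor method:

General solution: y = Ce^(-x^4)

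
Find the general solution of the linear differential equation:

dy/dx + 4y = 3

Using integrating factor method:

General solution: y = 3/4 + Ce^(-4x)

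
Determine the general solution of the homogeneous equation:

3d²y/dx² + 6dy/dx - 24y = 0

Characteristic equation: 3r² + 6r - 24 = 0
Divide by 3: r² + 2r - 8 = 0
Roots: r = 2, -4 (distinct real)
General solution: y = C₁e^(2x) + C₂e^(-4x)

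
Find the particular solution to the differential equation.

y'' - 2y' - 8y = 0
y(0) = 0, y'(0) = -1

General solution: y = C₁e^(4x) + C₂e^(-2x)
Applying ICs: C₁ = -1/6, C₂ = 1/6
Particular solution: y = -(1/6)e^(4x) + (1/6)e^(-2x)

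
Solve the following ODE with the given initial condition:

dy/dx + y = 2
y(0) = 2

General solution: y = 2 + Ce^(-x)
Applying y(0) = 2: C = 2 - 2 = 0
Particular solution: y = 2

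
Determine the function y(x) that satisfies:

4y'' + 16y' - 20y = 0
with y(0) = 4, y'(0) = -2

General solution: y = C₁e^x + C₂e^(-5x)
Applying ICs: C₁ = 3, C₂ = 1
Particular solution: y = 3e^x + e^(-5x)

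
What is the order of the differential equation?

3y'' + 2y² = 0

The order is 2 (highest derivative is of order 2).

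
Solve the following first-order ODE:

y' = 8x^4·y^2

Separating variables and integrating:
-1/y = 8x^5/5 + C

General solution: y^-1 = (-8/5)x^5 + C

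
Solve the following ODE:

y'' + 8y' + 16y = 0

Characteristic equation: r² + 8r + 16 = 0
Factored: (r + 4)² = 0
Repeated root: r = -4
General solution: y = (C₁ + C₂x)e^(-4x)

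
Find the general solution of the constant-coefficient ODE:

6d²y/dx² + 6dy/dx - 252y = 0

Characteristic equation: 6r² + 6r - 252 = 0
Divide by 6: r² + r - 42 = 0
Roots: r = 6, -7 (distinct real)
General solution: y = C₁e^(6x) + C₂e^(-7x)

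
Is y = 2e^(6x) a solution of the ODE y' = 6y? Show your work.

Verification:
y = 2e^(6x)
y' = 12e^(6x)
6y = 12e^(6x)
y' = 6y ✓

Yes, it is a solution.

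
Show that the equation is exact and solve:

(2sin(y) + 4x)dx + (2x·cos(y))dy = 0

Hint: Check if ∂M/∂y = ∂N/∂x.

Verify exactness: ∂M/∂y = ∂N/∂x ✓
Find F(x,y) such that ∂F/∂x = M, ∂F/∂y = N
Solution: 2x·sin(y) + 2x² = C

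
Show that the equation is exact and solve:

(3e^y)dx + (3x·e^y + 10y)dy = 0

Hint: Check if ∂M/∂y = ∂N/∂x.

Verify exactness: ∂M/∂y = ∂N/∂x ✓
Find F(x,y) such that ∂F/∂x = M, ∂F/∂y = N
Solution: 3x·e^y + 5y² = C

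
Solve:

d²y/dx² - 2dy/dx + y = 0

Characteristic equation: r² - 2r + 1 = 0
Factored: (r - 1)² = 0
Repeated root: r = 1
General solution: y = (C₁ + C₂x)e^x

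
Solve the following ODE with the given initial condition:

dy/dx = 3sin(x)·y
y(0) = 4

General solution: y = Ce^(-3cos(x))
Applying IC y(0) = 4:
Particular solution: y = 4e^(3(1-cos(x)))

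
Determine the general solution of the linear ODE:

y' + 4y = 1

Using integrating factor method:

General solution: y = 1/4 + Ce^(-4x)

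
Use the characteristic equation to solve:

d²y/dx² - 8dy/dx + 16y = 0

Characteristic equation: r² - 8r + 16 = 0
Factored: (r - 4)² = 0
Repeated root: r = 4
General solution: y = (C₁ + C₂x)e^(4x)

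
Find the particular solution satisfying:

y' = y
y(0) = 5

General solution: y = Ce^x
Applying IC y(0) = 5:
Particular solution: y = 5e^x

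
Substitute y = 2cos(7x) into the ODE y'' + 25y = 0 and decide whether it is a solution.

Verification:
y'' = -98cos(7x)
y'' + 25y ≠ 0 (frequency mismatch: got 49 instead of 25)

No, it is not a solution.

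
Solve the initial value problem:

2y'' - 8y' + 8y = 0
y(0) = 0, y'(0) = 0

General solution: y = (C₁ + C₂x)e^(2x)
Repeated root r = 2
Applying ICs: C₁ = 0, C₂ = 0
Particular solution: y = 0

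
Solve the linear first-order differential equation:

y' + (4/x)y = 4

Using integrating factor method:

General solution: y = (4/5)x + Cx^(-4)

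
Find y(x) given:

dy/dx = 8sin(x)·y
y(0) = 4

General solution: y = Ce^(-8cos(x))
Applying IC y(0) = 4:
Particular solution: y = 4e^(8(1-cos(x)))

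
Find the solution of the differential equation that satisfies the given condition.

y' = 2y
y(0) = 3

General solution: y = Ce^(2x)
Applying IC y(0) = 3:
Particular solution: y = 3e^(2x)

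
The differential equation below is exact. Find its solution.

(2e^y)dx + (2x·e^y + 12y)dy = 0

Verify exactness: ∂M/∂y = ∂N/∂x ✓
Find F(x,y) such that ∂F/∂x = M, ∂F/∂y = N
Solution: 2x·e^y + 6y² = C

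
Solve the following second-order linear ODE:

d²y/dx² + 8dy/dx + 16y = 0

Characteristic equation: r² + 8r + 16 = 0
Factored: (r + 4)² = 0
Repeated root: r = -4
General solution: y = (C₁ + C₂x)e^(-4x)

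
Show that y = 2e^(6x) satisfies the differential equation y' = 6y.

Verification:
y = 2e^(6x)
y' = 12e^(6x)
6y = 12e^(6x)
y' = 6y ✓

Yes, it is a solution.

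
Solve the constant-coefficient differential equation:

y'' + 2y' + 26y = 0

Characteristic equation: r² + 2r + 26 = 0
Roots: r = -1 ± 5i (complex conjugates)
General solution: y = e^(-x)(C₁cos(5x) + C₂sin(5x))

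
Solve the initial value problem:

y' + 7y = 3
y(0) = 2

General solution: y = 3/7 + Ce^(-7x)
Applying y(0) = 2: C = 2 - 3/7 = 11/7
Particular solution: y = 3/7 + (11/7)e^(-7x)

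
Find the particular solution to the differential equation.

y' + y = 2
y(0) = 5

General solution: y = 2 + Ce^(-x)
Applying y(0) = 5: C = 5 - 2 = 3
Particular solution: y = 2 + 3e^(-x)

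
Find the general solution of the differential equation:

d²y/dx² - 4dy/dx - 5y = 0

Characteristic equation: r² - 4r - 5 = 0
Roots: r = 5, -1 (distinct real)
General solution: y = C₁e^(5x) + C₂e^(-x)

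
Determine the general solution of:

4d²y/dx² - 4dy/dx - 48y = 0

Characteristic equation: 4r² - 4r - 48 = 0
Divide by 4: r² - r - 12 = 0
Roots: r = 4, -3 (distinct real)
General solution: y = C₁e^(4x) + C₂e^(-3x)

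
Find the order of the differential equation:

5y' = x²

The order is 1 (highest derivative is of order 1).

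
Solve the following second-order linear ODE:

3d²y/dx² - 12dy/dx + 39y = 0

Characteristic equation: 3r² - 12r + 39 = 0
Divide by 3: r² - 4r + 13 = 0
Roots: r = 2 ± 3i (complex conjugates)
General solution: y = e^(2x)(C₁cos(3x) + C₂sin(3x))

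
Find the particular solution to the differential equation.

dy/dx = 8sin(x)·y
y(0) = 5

General solution: y = Ce^(-8cos(x))
Applying IC y(0) = 5:
Particular solution: y = 5e^(8(1-cos(x)))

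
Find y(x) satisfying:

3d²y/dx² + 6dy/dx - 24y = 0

Characteristic equation: 3r² + 6r - 24 = 0
Divide by 3: r² + 2r - 8 = 0
Roots: r = 2, -4 (distinct real)
General solution: y = C₁e^(2x) + C₂e^(-4x)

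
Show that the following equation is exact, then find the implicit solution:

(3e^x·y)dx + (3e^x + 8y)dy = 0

Verify exactness: ∂M/∂y = ∂N/∂x ✓
Find F(x,y) such that ∂F/∂x = M, ∂F/∂y = N
Solution: 3e^x·y + 4y² = C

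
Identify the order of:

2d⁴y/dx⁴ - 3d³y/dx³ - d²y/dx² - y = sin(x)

The order is 4 (highest derivative is of order 4).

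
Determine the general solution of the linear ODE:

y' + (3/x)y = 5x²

Using integrating factor method:

General solution: y = (5/6)x^3 + Cx^(-3)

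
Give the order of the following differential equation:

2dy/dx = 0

The order is 1 (highest derivative is of order 1).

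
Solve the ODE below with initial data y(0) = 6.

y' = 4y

General solution: y = Ce^(4x)
Applying IC y(0) = 6:
Particular solution: y = 6e^(4x)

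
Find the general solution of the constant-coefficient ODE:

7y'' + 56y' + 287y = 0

Characteristic equation: 7r² + 56r + 287 = 0
Divide by 7: r² + 8r + 41 = 0
Roots: r = -4 ± 5i (complex conjugates)
General solution: y = e^(-4x)(C₁cos(5x) + C₂sin(5x))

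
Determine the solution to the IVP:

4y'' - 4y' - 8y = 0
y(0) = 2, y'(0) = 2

General solution: y = C₁e^(2x) + C₂e^(-x)
Applying ICs: C₁ = 4/3, C₂ = 2/3
Particular solution: y = (4/3)e^(2x) + (2/3)e^(-x)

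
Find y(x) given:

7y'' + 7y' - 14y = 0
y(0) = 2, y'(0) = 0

General solution: y = C₁e^x + C₂e^(-2x)
Applying ICs: C₁ = 4/3, C₂ = 2/3
Particular solution: y = (4/3)e^x + (2/3)e^(-2x)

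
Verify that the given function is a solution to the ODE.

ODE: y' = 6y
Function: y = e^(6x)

Verification:
y = e^(6x)
y' = 6e^(6x)
6y = 6e^(6x)
y' = 6y ✓

Yes, it is a solution.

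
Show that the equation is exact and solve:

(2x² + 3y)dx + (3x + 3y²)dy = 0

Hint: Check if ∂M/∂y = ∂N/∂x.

Verify exactness: ∂M/∂y = ∂N/∂x ✓
Find F(x,y) such that ∂F/∂x = M, ∂F/∂y = N
Solution: 2x³/3 + 3xy + y³ = C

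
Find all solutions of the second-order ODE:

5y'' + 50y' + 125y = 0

Characteristic equation: 5r² + 50r + 125 = 0
Divide by 5: r² + 10r + 25 = 0
Factored: (r + 5)² = 0
Repeated root: r = -5
General solution: y = (C₁ + C₂x)e^(-5x)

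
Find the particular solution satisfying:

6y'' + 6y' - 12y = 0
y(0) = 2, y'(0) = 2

General solution: y = C₁e^x + C₂e^(-2x)
Applying ICs: C₁ = 2, C₂ = 0
Particular solution: y = 2e^x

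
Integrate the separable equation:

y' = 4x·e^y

Separating variables and integrating:
-e^(-y) = 2x² + C

General solution: y = -ln(C - 2x²)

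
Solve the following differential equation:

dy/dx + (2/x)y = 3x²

Using integrating factor method:

General solution: y = (3/5)x^3 + Cx^(-2)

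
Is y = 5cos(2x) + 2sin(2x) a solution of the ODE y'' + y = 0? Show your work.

Verification:
y'' = -20cos(2x) - 8sin(2x)
y'' + y ≠ 0 (frequency mismatch: got 4 instead of 1)

No, it is not a solution.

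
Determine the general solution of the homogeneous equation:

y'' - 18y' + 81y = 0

Characteristic equation: r² - 18r + 81 = 0
Factored: (r - 9)² = 0
Repeated root: r = 9
General solution: y = (C₁ + C₂x)e^(9x)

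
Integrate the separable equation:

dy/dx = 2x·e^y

Separating variables and integrating:
-e^(-y) = x² + C

General solution: y = -ln(C - x²)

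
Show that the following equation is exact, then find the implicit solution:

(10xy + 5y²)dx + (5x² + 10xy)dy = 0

Verify exactness: ∂M/∂y = ∂N/∂x ✓
Find F(x,y) such that ∂F/∂x = M, ∂F/∂y = N
Solution: 5x²y + 5xy² = C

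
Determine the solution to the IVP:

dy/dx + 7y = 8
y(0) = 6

General solution: y = 8/7 + Ce^(-7x)
Applying y(0) = 6: C = 6 - 8/7 = 34/7
Particular solution: y = 8/7 + (34/7)e^(-7x)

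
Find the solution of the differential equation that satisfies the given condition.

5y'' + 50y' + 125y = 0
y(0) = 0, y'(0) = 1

General solution: y = (C₁ + C₂x)e^(-5x)
Repeated root r = -5
Applying ICs: C₁ = 0, C₂ = 1
Particular solution: y = xe^(-5x)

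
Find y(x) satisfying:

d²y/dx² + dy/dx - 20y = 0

Characteristic equation: r² + r - 20 = 0
Roots: r = 4, -5 (distinct real)
General solution: y = C₁e^(4x) + C₂e^(-5x)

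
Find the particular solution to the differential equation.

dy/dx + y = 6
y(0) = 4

General solution: y = 6 + Ce^(-x)
Applying y(0) = 4: C = 4 - 6 = -2
Particular solution: y = 6 - 2e^(-x)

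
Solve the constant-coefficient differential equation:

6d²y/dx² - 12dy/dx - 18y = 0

Characteristic equation: 6r² - 12r - 18 = 0
Divide by 6: r² - 2r - 3 = 0
Roots: r = 3, -1 (distinct real)
General solution: y = C₁e^(3x) + C₂e^(-x)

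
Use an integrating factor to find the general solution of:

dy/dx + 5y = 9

Using integrating factor method:

General solution: y = 9/5 + Ce^(-5x)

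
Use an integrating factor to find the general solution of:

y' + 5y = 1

Using integrating factor method:

General solution: y = 1/5 + Ce^(-5x)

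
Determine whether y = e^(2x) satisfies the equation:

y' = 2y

Verification:
y = e^(2x)
y' = 2e^(2x)
2y = 2e^(2x)
y' = 2y ✓

Yes, it is a solution.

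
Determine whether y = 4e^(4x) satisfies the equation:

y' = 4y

Verification:
y = 4e^(4x)
y' = 16e^(4x)
4y = 16e^(4x)
y' = 4y ✓

Yes, it is a solution.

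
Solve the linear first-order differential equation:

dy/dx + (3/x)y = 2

Using integrating factor method:

General solution: y = (1/2)x + Cx^(-3)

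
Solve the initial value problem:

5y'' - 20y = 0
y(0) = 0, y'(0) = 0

General solution: y = C₁e^(2x) + C₂e^(-2x)
Applying ICs: C₁ = 0, C₂ = 0
Particular solution: y = 0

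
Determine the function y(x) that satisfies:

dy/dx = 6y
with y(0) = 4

General solution: y = Ce^(6x)
Applying IC y(0) = 4:
Particular solution: y = 4e^(6x)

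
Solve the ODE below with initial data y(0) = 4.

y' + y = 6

General solution: y = 6 + Ce^(-x)
Applying y(0) = 4: C = 4 - 6 = -2
Particular solution: y = 6 - 2e^(-x)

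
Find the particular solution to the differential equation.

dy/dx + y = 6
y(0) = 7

General solution: y = 6 + Ce^(-x)
Applying y(0) = 7: C = 7 - 6 = 1
Particular solution: y = 6 + e^(-x)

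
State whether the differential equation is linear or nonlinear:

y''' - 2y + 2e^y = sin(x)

Nonlinear (e^y is nonlinear in y)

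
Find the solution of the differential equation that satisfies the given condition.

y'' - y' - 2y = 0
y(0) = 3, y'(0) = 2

General solution: y = C₁e^(2x) + C₂e^(-x)
Applying ICs: C₁ = 5/3, C₂ = 4/3
Particular solution: y = (5/3)e^(2x) + (4/3)e^(-x)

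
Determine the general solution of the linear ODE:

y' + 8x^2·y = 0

Using integrating factor method:

General solution: y = Ce^(-8x^3/3)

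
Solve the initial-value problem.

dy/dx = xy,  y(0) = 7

General solution: y = Ce^(x²/2)
Applying IC y(0) = 7:
Particular solution: y = 7e^(x²/2)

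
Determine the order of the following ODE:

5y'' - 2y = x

The order is 2 (highest derivative is of order 2).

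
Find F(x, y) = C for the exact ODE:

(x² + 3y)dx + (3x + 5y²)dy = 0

Verify exactness: ∂M/∂y = ∂N/∂x ✓
Find F(x,y) such that ∂F/∂x = M, ∂F/∂y = N
Solution: x³/3 + 3xy + 5y³/3 = C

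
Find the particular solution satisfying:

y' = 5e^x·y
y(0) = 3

General solution: y = Ce^(5e^x)
Applying IC y(0) = 3:
Particular solution: y = 3e^(5(e^x - 1))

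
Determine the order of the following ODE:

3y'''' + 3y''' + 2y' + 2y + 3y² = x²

The order is 4 (highest derivative is of order 4).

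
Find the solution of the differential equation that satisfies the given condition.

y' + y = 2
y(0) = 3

General solution: y = 2 + Ce^(-x)
Applying y(0) = 3: C = 3 - 2 = 1
Particular solution: y = 2 + e^(-x)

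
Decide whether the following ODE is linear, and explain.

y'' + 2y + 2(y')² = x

Nonlinear ((y')² term)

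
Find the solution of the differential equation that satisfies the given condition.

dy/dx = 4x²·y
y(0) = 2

General solution: y = Ce^(4x³/3)
Applying IC y(0) = 2:
Particular solution: y = 2e^(4x³/3)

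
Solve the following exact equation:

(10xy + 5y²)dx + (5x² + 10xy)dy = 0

Verify exactness: ∂M/∂y = ∂N/∂x ✓
Find F(x,y) such that ∂F/∂x = M, ∂F/∂y = N
Solution: 5x²y + 5xy² = C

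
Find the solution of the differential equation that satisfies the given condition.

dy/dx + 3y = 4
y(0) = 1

General solution: y = 4/3 + Ce^(-3x)
Applying y(0) = 1: C = 1 - 4/3 = -1/3
Particular solution: y = 4/3 - (1/3)e^(-3x)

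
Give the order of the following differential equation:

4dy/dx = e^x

The order is 1 (highest derivative is of order 1).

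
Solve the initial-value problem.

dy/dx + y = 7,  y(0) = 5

General solution: y = 7 + Ce^(-x)
Applying y(0) = 5: C = 5 - 7 = -2
Particular solution: y = 7 - 2e^(-x)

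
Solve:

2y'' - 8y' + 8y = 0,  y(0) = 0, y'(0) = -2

General solution: y = (C₁ + C₂x)e^(2x)
Repeated root r = 2
Applying ICs: C₁ = 0, C₂ = -2
Particular solution: y = -2xe^(2x)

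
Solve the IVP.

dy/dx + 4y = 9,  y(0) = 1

General solution: y = 9/4 + Ce^(-4x)
Applying y(0) = 1: C = 1 - 9/4 = -5/4
Particular solution: y = 9/4 - (5/4)e^(-4x)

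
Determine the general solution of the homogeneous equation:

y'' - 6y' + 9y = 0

Characteristic equation: r² - 6r + 9 = 0
Factored: (r - 3)² = 0
Repeated root: r = 3
General solution: y = (C₁ + C₂x)e^(3x)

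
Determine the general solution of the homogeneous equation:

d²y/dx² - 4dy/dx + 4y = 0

Characteristic equation: r² - 4r + 4 = 0
Factored: (r - 2)² = 0
Repeated root: r = 2
General solution: y = (C₁ + C₂x)e^(2x)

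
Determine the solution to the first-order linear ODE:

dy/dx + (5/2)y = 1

Using integrating factor method:

General solution: y = 2/5 + Ce^(-5x/2)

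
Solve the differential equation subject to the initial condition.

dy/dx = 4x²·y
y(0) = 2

General solution: y = Ce^(4x³/3)
Applying IC y(0) = 2:
Particular solution: y = 2e^(4x³/3)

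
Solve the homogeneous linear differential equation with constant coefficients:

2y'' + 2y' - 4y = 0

Characteristic equation: 2r² + 2r - 4 = 0
Divide by 2: r² + r - 2 = 0
Roots: r = 1, -2 (distinct real)
General solution: y = C₁e^x + C₂e^(-2x)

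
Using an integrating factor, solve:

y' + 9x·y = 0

Using integrating factor method:

General solution: y = Ce^(-9x^2/2)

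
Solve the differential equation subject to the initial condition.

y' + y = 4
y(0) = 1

General solution: y = 4 + Ce^(-x)
Applying y(0) = 1: C = 1 - 4 = -3
Particular solution: y = 4 - 3e^(-x)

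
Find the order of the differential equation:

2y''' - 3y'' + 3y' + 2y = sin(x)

The order is 3 (highest derivative is of order 3).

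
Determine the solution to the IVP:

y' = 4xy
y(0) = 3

General solution: y = Ce^(2x²)
Applying IC y(0) = 3:
Particular solution: y = 3e^(2x²)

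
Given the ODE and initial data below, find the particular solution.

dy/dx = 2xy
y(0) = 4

General solution: y = Ce^(x²)
Applying IC y(0) = 4:
Particular solution: y = 4e^(x²)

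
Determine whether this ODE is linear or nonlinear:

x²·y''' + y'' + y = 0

Linear (y and its derivatives appear to the first power only, no products of y terms)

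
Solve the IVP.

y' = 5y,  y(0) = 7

General solution: y = Ce^(5x)
Applying IC y(0) = 7:
Particular solution: y = 7e^(5x)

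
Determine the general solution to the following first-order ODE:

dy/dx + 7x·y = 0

Using integrating factor method:

General solution: y = Ce^(-7x^2/2)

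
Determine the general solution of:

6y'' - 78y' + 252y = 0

Characteristic equation: 6r² - 78r + 252 = 0
Divide by 6: r² - 13r + 42 = 0
Roots: r = 6, 7 (distinct real)
General solution: y = C₁e^(6x) + C₂e^(7x)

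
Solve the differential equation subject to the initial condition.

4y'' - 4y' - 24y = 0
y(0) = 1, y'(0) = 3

General solution: y = C₁e^(3x) + C₂e^(-2x)
Applying ICs: C₁ = 1, C₂ = 0
Particular solution: y = e^(3x)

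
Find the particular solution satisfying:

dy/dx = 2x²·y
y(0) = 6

General solution: y = Ce^(2x³/3)
Applying IC y(0) = 6:
Particular solution: y = 6e^(2x³/3)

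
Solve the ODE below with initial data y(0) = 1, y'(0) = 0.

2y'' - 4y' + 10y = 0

General solution: y = e^x(C₁cos(2x) + C₂sin(2x))
Complex roots r = 1 ± 2i
Applying ICs: C₁ = 1, C₂ = -1/2
Particular solution: y = e^x(cos(2x) - (1/2)sin(2x))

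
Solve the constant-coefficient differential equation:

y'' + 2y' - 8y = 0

Characteristic equation: r² + 2r - 8 = 0
Roots: r = 2, -4 (distinct real)
General solution: y = C₁e^(2x) + C₂e^(-4x)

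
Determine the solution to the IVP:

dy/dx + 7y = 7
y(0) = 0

General solution: y = 1 + Ce^(-7x)
Applying y(0) = 0: C = 0 - 1 = -1
Particular solution: y = 1 - e^(-7x)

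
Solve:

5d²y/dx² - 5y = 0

Characteristic equation: 5r² - 5 = 0
Divide by 5: r² - 1 = 0
Roots: r = 1, -1 (distinct real)
General solution: y = C₁e^x + C₂e^(-x)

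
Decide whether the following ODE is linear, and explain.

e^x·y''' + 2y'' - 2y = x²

Linear (y and its derivatives appear to the first power only, no products of y terms)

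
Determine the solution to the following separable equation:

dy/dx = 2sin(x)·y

Separating variables and integrating:
ln|y| = -2cos(x) + C

General solution: y = Ce^(-2cos(x))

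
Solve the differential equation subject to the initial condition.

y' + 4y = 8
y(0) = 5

General solution: y = 2 + Ce^(-4x)
Applying y(0) = 5: C = 5 - 2 = 3
Particular solution: y = 2 + 3e^(-4x)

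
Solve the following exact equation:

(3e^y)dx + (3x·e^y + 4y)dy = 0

Verify exactness: ∂M/∂y = ∂N/∂x ✓
Find F(x,y) such that ∂F/∂x = M, ∂F/∂y = N
Solution: 3x·e^y + 2y² = C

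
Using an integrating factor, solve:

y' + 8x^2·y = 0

Using integrating factor method:

General solution: y = Ce^(-8x^3/3)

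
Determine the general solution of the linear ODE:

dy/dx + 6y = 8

Using integrating factor method:

General solution: y = 4/3 + Ce^(-6x)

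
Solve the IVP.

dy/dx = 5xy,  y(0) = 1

General solution: y = Ce^(5x²/2)
Applying IC y(0) = 1:
Particular solution: y = e^(5x²/2)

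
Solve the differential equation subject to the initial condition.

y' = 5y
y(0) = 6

General solution: y = Ce^(5x)
Applying IC y(0) = 6:
Particular solution: y = 6e^(5x)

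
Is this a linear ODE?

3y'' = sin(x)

Yes. Linear (y and its derivatives appear to the first power only, no products of y terms)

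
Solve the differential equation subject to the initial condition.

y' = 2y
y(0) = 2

General solution: y = Ce^(2x)
Applying IC y(0) = 2:
Particular solution: y = 2e^(2x)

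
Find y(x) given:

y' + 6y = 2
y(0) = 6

General solution: y = 1/3 + Ce^(-6x)
Applying y(0) = 6: C = 6 - 1/3 = 17/3
Particular solution: y = 1/3 + (17/3)e^(-6x)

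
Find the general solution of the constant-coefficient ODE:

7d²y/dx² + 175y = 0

Characteristic equation: 7r² + 175 = 0
Divide by 7: r² + 25 = 0
Roots: r = ±5i (complex conjugates)
General solution: y = C₁cos(5x) + C₂sin(5x)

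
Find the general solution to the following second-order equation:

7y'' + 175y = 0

Characteristic equation: 7r² + 175 = 0
Divide by 7: r² + 25 = 0
Roots: r = ±5i (complex conjugates)
General solution: y = C₁cos(5x) + C₂sin(5x)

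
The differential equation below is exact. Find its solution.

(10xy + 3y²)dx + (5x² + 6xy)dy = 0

Verify exactness: ∂M/∂y = ∂N/∂x ✓
Find F(x,y) such that ∂F/∂x = M, ∂F/∂y = N
Solution: 5x²y + 3xy² = C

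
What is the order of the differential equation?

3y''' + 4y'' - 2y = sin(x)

The order is 3 (highest derivative is of order 3).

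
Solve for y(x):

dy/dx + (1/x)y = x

Using integrating factor method:

General solution: y = (1/3)x^2 + C/x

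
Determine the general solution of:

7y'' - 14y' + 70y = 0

Characteristic equation: 7r² - 14r + 70 = 0
Divide by 7: r² - 2r + 10 = 0
Roots: r = 1 ± 3i (complex conjugates)
General solution: y = e^x(C₁cos(3x) + C₂sin(3x))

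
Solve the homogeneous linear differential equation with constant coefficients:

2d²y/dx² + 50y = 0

Characteristic equation: 2r² + 50 = 0
Divide by 2: r² + 25 = 0
Roots: r = ±5i (complex conjugates)
General solution: y = C₁cos(5x) + C₂sin(5x)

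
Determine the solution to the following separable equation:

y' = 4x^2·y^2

Separating variables and integrating:
-1/y = 4x^3/3 + C

General solution: y^-1 = (-4/3)x^3 + C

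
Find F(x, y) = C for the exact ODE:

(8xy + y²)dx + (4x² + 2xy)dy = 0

Verify exactness: ∂M/∂y = ∂N/∂x ✓
Find F(x,y) such that ∂F/∂x = M, ∂F/∂y = N
Solution: 4x²y + xy² = C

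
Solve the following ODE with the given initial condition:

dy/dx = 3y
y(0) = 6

General solution: y = Ce^(3x)
Applying IC y(0) = 6:
Particular solution: y = 6e^(3x)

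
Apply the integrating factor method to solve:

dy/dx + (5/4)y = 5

Using integrating factor method:

General solution: y = 4 + Ce^(-5x/4)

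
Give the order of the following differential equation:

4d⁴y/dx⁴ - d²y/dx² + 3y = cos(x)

The order is 4 (highest derivative is of order 4).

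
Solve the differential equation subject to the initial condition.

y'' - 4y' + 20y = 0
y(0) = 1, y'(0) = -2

General solution: y = e^(2x)(C₁cos(4x) + C₂sin(4x))
Complex roots r = 2 ± 4i
Applying ICs: C₁ = 1, C₂ = -1
Particular solution: y = e^(2x)(cos(4x) - sin(4x))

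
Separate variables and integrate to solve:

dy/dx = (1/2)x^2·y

Separating variables and integrating:
ln|y| = x^3/6 + C

General solution: y = Ce^(x^3/6)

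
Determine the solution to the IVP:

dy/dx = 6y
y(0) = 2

General solution: y = Ce^(6x)
Applying IC y(0) = 2:
Particular solution: y = 2e^(6x)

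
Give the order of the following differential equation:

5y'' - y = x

The order is 2 (highest derivative is of order 2).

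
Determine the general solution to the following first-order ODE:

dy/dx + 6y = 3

Using integrating factor method:

General solution: y = 1/2 + Ce^(-6x)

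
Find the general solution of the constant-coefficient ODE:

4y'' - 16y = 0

Characteristic equation: 4r² - 16 = 0
Divide by 4: r² - 4 = 0
Roots: r = 2, -2 (distinct real)
General solution: y = C₁e^(2x) + C₂e^(-2x)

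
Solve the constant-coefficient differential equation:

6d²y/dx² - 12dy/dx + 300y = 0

Characteristic equation: 6r² - 12r + 300 = 0
Divide by 6: r² - 2r + 50 = 0
Roots: r = 1 ± 7i (complex conjugates)
General solution: y = e^x(C₁cos(7x) + C₂sin(7x))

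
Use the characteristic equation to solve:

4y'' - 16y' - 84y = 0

Characteristic equation: 4r² - 16r - 84 = 0
Divide by 4: r² - 4r - 21 = 0
Roots: r = 7, -3 (distinct real)
General solution: y = C₁e^(7x) + C₂e^(-3x)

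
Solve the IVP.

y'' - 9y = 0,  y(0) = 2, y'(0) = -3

General solution: y = C₁e^(3x) + C₂e^(-3x)
Applying ICs: C₁ = 1/2, C₂ = 3/2
Particular solution: y = (1/2)e^(3x) + (3/2)e^(-3x)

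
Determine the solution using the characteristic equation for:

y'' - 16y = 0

Characteristic equation: r² - 16 = 0
Roots: r = 4, -4 (distinct real)
General solution: y = C₁e^(4x) + C₂e^(-4x)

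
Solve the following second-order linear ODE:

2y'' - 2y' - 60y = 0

Characteristic equation: 2r² - 2r - 60 = 0
Divide by 2: r² - r - 30 = 0
Roots: r = 6, -5 (distinct real)
General solution: y = C₁e^(6x) + C₂e^(-5x)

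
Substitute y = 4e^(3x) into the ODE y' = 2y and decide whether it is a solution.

Verification:
y = 4e^(3x)
y' = 12e^(3x)
But 2y = 8e^(3x)
y' ≠ 2y — the derivative does not match

No, it is not a solution.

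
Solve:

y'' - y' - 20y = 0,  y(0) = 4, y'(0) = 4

General solution: y = C₁e^(5x) + C₂e^(-4x)
Applying ICs: C₁ = 20/9, C₂ = 16/9
Particular solution: y = (20/9)e^(5x) + (16/9)e^(-4x)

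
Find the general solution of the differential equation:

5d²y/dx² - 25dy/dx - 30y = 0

Characteristic equation: 5r² - 25r - 30 = 0
Divide by 5: r² - 5r - 6 = 0
Roots: r = 6, -1 (distinct real)
General solution: y = C₁e^(6x) + C₂e^(-x)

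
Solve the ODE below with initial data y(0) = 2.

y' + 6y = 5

General solution: y = 5/6 + Ce^(-6x)
Applying y(0) = 2: C = 2 - 5/6 = 7/6
Particular solution: y = 5/6 + (7/6)e^(-6x)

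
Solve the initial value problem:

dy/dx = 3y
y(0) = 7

General solution: y = Ce^(3x)
Applying IC y(0) = 7:
Particular solution: y = 7e^(3x)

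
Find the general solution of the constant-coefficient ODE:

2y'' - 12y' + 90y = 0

Characteristic equation: 2r² - 12r + 90 = 0
Divide by 2: r² - 6r + 45 = 0
Roots: r = 3 ± 6i (complex conjugates)
General solution: y = e^(3x)(C₁cos(6x) + C₂sin(6x))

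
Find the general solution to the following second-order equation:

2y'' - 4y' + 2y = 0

Characteristic equation: 2r² - 4r + 2 = 0
Divide by 2: r² - 2r + 1 = 0
Factored: (r - 1)² = 0
Repeated root: r = 1
General solution: y = (C₁ + C₂x)e^x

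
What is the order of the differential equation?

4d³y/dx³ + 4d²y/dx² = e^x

The order is 3 (highest derivative is of order 3).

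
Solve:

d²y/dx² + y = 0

Characteristic equation: r² + 1 = 0
Roots: r = ±i (complex conjugates)
General solution: y = C₁cos(x) + C₂sin(x)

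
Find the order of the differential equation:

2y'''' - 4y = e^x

The order is 4 (highest derivative is of order 4).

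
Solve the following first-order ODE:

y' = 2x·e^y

Separating variables and integrating:
-e^(-y) = x² + C

General solution: y = -ln(C - x²)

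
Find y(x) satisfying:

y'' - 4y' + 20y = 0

Characteristic equation: r² - 4r + 20 = 0
Roots: r = 2 ± 4i (complex conjugates)
General solution: y = e^(2x)(C₁cos(4x) + C₂sin(4x))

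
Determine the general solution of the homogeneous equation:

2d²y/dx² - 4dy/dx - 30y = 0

Characteristic equation: 2r² - 4r - 30 = 0
Divide by 2: r² - 2r - 15 = 0
Roots: r = 5, -3 (distinct real)
General solution: y = C₁e^(5x) + C₂e^(-3x)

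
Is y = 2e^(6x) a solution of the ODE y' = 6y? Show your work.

Verification:
y = 2e^(6x)
y' = 12e^(6x)
6y = 12e^(6x)
y' = 6y ✓

Yes, it is a solution.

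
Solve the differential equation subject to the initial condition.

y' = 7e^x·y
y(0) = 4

General solution: y = Ce^(7e^x)
Applying IC y(0) = 4:
Particular solution: y = 4e^(7(e^x - 1))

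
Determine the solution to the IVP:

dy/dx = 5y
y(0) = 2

General solution: y = Ce^(5x)
Applying IC y(0) = 2:
Particular solution: y = 2e^(5x)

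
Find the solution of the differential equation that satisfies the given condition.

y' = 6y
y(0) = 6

General solution: y = Ce^(6x)
Applying IC y(0) = 6:
Particular solution: y = 6e^(6x)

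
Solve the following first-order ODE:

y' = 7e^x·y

Separating variables and integrating:
ln|y| = 7e^x + C

General solution: y = Ce^(7e^x)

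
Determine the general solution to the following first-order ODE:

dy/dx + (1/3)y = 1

Using integrating factor method:

General solution: y = 3 + Ce^(-x/3)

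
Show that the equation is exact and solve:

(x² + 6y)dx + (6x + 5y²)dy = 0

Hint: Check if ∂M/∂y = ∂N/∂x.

Verify exactness: ∂M/∂y = ∂N/∂x ✓
Find F(x,y) such that ∂F/∂x = M, ∂F/∂y = N
Solution: x³/3 + 6xy + 5y³/3 = C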